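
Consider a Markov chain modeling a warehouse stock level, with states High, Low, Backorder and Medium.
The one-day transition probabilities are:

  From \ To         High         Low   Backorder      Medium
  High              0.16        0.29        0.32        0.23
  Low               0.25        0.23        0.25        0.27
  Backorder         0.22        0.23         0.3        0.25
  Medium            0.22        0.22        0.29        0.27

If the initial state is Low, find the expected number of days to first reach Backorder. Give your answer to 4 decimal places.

3.6232

Let t(s) be the expected number of days to first reach Backorder from state s, with t(Backorder) = 0. Conditioning on the first day:
t(High) = 1 + 0.16·t(High) + 0.29·t(Low) + 0.23·t(Medium)
t(Low) = 1 + 0.25·t(High) + 0.23·t(Low) + 0.27·t(Medium)
t(Medium) = 1 + 0.22·t(High) + 0.22·t(Low) + 0.27·t(Medium)
Solving: t(High) = 3.3956, t(Low) = 3.6232, t(Medium) = 3.4851.
Expected days from Low to Backorder: 3.6232.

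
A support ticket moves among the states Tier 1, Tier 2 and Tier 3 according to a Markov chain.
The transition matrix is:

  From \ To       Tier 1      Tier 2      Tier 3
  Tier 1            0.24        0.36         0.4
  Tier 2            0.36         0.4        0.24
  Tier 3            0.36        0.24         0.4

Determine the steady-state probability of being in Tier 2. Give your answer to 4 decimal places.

0.3316

Let the stationary distribution be π with π = πP and π_1 + π_2 + π_3 = 1.
π_1 = 0.24·π_1 + 0.36·π_2 + 0.36·π_3
π_2 = 0.36·π_1 + 0.4·π_2 + 0.24·π_3
Solving with the normalization constraint gives π = (0.3214, 0.3316, 0.3469).
So the stationary probability of Tier 2 is 0.3316.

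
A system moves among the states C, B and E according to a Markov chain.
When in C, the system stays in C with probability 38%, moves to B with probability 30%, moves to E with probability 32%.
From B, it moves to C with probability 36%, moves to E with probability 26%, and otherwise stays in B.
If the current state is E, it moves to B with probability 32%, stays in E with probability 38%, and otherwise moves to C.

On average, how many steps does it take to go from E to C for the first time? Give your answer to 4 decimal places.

Let t(s) be the expected number of steps to first reach C from state s, with t(C) = 0. Conditioning on the first step:
t(B) = 1 + 0.38·t(B) + 0.26·t(E)
t(E) = 1 + 0.32·t(B) + 0.38·t(E)
Solving: t(B) = 2.9216, t(E) = 3.1208.
Expected steps from E to C: 3.1208.

3.1208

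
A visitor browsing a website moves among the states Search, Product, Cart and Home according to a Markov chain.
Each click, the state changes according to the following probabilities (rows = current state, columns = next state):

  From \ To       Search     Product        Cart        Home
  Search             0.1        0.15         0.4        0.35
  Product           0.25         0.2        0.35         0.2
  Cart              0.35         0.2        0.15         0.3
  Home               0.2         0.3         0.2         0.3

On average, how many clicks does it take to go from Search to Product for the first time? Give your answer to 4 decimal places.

Let t(s) be the expected number of clicks to first reach Product from state s, with t(Product) = 0. Conditioning on the first click:
t(Search) = 1 + 0.1·t(Search) + 0.4·t(Cart) + 0.35·t(Home)
t(Cart) = 1 + 0.35·t(Search) + 0.15·t(Cart) + 0.3·t(Home)
t(Home) = 1 + 0.2·t(Search) + 0.2·t(Cart) + 0.3·t(Home)
Solving: t(Search) = 4.7278, t(Cart) = 4.5644, t(Home) = 4.0835.
Expected clicks from Search to Product: 4.7278.

4.7278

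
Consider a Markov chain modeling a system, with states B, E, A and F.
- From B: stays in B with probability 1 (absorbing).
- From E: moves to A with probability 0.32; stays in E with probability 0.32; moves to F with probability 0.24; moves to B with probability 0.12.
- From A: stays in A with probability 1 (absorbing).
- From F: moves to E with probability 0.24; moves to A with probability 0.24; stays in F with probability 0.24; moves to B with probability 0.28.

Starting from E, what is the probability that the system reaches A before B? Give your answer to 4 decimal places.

0.6551

Let h(s) be the probability of absorption at A starting from transient state s. Then h(A) = 1 and h(B) = 0. By first-step analysis:
h(E) = 0.12·0 + 0.32·h(E) + 0.32·1 + 0.24·h(F)
h(F) = 0.28·0 + 0.24·h(E) + 0.24·1 + 0.24·h(F)
Solving: h(E) = 0.6551, h(F) = 0.5226.
Starting from E, the probability is 0.6551.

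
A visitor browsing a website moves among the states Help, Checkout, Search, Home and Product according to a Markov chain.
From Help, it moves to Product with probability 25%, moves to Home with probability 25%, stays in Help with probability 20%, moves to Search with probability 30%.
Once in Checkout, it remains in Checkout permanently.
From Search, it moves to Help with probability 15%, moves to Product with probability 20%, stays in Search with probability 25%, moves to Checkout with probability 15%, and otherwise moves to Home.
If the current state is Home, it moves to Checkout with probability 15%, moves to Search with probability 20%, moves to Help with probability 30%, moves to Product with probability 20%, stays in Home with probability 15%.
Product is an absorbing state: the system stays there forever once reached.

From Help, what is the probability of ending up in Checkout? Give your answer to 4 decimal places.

0.2464

Let h(s) be the probability of absorption at Checkout starting from transient state s. Then h(Checkout) = 1 and h(Product) = 0. By first-step analysis:
h(Help) = 0.2·h(Help) + 0.3·h(Search) + 0.25·h(Home) + 0.25·0
h(Search) = 0.15·h(Help) + 0.15·1 + 0.25·h(Search) + 0.25·h(Home) + 0.2·0
h(Home) = 0.3·h(Help) + 0.15·1 + 0.2·h(Search) + 0.15·h(Home) + 0.2·0
Solving: h(Help) = 0.2464, h(Search) = 0.3658, h(Home) = 0.3495.
Starting from Help, the probability is 0.2464.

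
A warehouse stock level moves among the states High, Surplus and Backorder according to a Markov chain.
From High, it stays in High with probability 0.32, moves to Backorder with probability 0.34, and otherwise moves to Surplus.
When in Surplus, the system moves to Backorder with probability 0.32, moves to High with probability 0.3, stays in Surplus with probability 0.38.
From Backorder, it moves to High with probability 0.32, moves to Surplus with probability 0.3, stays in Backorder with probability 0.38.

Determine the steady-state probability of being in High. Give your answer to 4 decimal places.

0.3132

Let the stationary distribution be π with π = πP and π_1 + π_2 + π_3 = 1.
π_1 = 0.32·π_1 + 0.3·π_2 + 0.32·π_3
π_2 = 0.34·π_1 + 0.38·π_2 + 0.3·π_3
Solving with the normalization constraint gives π = (0.3132, 0.3397, 0.3471).
So the stationary probability of High is 0.3132.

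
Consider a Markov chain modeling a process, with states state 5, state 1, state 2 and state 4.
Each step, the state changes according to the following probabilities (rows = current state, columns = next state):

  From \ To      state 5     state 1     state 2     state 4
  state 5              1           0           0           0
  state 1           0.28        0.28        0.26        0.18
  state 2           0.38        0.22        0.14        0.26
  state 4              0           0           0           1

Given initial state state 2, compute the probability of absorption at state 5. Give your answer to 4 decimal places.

0.5964

Let h(s) be the probability of absorption at state 5 starting from transient state s. Then h(state 5) = 1 and h(state 4) = 0. By first-step analysis:
h(state 1) = 0.28·1 + 0.28·h(state 1) + 0.26·h(state 2) + 0.18·0
h(state 2) = 0.38·1 + 0.22·h(state 1) + 0.14·h(state 2) + 0.26·0
Solving: h(state 1) = 0.6043, h(state 2) = 0.5964.
Starting from state 2, the probability is 0.5964.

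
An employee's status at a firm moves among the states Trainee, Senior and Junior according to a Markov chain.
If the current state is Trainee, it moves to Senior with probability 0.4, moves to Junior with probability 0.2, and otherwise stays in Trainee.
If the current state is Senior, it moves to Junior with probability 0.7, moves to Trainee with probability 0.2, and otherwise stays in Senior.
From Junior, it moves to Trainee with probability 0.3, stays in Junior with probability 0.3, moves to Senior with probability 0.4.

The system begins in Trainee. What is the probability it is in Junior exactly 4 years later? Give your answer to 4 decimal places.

0.3962

Propagate the distribution vector 4 years from Trainee.
After 0 years: (1.0000, 0.0000, 0.0000)
After 1 year: (0.4000, 0.4000, 0.2000)
After 2 years: (0.3000, 0.2800, 0.4200)
After 3 years: (0.3020, 0.3160, 0.3820)
After 4 years: (0.2986, 0.3052, 0.3962)
P(in Junior after 4 years) = 0.3962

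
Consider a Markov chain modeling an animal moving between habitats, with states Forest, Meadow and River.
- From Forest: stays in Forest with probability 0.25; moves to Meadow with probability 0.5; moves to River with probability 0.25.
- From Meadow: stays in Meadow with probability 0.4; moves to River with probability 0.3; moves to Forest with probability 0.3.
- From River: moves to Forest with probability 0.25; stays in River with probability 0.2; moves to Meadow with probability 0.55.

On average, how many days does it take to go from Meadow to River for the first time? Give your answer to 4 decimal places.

Let t(s) be the expected number of days to first reach River from state s, with t(River) = 0. Conditioning on the first day:
t(Forest) = 1 + 0.25·t(Forest) + 0.5·t(Meadow)
t(Meadow) = 1 + 0.3·t(Forest) + 0.4·t(Meadow)
Solving: t(Forest) = 3.6667, t(Meadow) = 3.5000.
Expected days from Meadow to River: 3.5000.

3.5000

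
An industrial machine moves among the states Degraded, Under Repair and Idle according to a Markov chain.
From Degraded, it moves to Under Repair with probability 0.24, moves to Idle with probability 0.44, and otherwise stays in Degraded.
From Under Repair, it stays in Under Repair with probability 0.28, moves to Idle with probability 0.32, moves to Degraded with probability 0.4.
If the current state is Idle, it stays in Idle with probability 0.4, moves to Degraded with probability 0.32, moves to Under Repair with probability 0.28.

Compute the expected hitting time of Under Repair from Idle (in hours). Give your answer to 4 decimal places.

Let t(s) be the expected number of hours to first reach Under Repair from state s, with t(Under Repair) = 0. Conditioning on the first hour:
t(Degraded) = 1 + 0.32·t(Degraded) + 0.44·t(Idle)
t(Idle) = 1 + 0.32·t(Degraded) + 0.4·t(Idle)
Solving: t(Degraded) = 3.8922, t(Idle) = 3.7425.
Expected hours from Idle to Under Repair: 3.7425.

3.7425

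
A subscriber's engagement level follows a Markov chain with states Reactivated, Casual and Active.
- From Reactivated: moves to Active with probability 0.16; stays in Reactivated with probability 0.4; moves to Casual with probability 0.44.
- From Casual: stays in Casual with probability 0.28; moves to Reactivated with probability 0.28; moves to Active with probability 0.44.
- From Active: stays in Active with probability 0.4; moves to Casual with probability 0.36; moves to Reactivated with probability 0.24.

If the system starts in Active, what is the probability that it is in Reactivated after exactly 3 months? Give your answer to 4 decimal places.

0.3009

Propagate the distribution vector 3 months from Active.
After 0 months: (0.0000, 0.0000, 1.0000)
After 1 month: (0.2400, 0.3600, 0.4000)
After 2 months: (0.2928, 0.3504, 0.3568)
After 3 months: (0.3009, 0.3554, 0.3437)
P(in Reactivated after 3 months) = 0.3009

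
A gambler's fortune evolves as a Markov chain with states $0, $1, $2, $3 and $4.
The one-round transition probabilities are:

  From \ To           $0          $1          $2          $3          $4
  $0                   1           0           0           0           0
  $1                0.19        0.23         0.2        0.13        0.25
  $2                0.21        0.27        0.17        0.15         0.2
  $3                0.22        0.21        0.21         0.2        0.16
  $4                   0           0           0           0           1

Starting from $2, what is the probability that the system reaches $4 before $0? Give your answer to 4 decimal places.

0.4999

Let h(s) be the probability of absorption at $4 starting from transient state s. Then h($4) = 1 and h($0) = 0. By first-step analysis:
h($1) = 0.19·0 + 0.23·h($1) + 0.2·h($2) + 0.13·h($3) + 0.25·1
h($2) = 0.21·0 + 0.27·h($1) + 0.17·h($2) + 0.15·h($3) + 0.2·1
h($3) = 0.22·0 + 0.21·h($1) + 0.21·h($2) + 0.2·h($3) + 0.16·1
Solving: h($1) = 0.5341, h($2) = 0.4999, h($3) = 0.4714.
Starting from $2, the probability is 0.4999.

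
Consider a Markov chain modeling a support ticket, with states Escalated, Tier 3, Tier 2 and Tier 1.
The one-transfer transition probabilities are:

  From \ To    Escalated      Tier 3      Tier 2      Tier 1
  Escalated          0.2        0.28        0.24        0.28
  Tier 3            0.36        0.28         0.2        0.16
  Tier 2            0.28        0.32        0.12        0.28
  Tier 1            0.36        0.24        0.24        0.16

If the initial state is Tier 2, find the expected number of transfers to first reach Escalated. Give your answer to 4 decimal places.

Let t(s) be the expected number of transfers to first reach Escalated from state s, with t(Escalated) = 0. Conditioning on the first transfer:
t(Tier 3) = 1 + 0.28·t(Tier 3) + 0.2·t(Tier 2) + 0.16·t(Tier 1)
t(Tier 2) = 1 + 0.32·t(Tier 3) + 0.12·t(Tier 2) + 0.28·t(Tier 1)
t(Tier 1) = 1 + 0.24·t(Tier 3) + 0.24·t(Tier 2) + 0.16·t(Tier 1)
Solving: t(Tier 3) = 2.9016, t(Tier 2) = 3.1174, t(Tier 1) = 2.9102.
Expected transfers from Tier 2 to Escalated: 3.1174.

3.1174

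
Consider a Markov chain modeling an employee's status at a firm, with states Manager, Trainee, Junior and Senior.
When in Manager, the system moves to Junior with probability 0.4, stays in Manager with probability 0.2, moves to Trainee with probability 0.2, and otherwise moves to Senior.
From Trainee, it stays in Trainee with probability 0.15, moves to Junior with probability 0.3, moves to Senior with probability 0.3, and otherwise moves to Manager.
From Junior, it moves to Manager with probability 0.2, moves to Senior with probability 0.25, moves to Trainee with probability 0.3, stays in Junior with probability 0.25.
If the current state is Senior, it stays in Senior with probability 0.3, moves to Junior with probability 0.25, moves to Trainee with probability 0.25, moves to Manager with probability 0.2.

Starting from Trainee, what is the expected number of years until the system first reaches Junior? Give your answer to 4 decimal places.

Let t(s) be the expected number of years to first reach Junior from state s, with t(Junior) = 0. Conditioning on the first year:
t(Manager) = 1 + 0.2·t(Manager) + 0.2·t(Trainee) + 0.2·t(Senior)
t(Trainee) = 1 + 0.25·t(Manager) + 0.15·t(Trainee) + 0.3·t(Senior)
t(Senior) = 1 + 0.2·t(Manager) + 0.25·t(Trainee) + 0.3·t(Senior)
Solving: t(Manager) = 2.9147, t(Trainee) = 3.2403, t(Senior) = 3.4186.
Expected years from Trainee to Junior: 3.2403.

3.2403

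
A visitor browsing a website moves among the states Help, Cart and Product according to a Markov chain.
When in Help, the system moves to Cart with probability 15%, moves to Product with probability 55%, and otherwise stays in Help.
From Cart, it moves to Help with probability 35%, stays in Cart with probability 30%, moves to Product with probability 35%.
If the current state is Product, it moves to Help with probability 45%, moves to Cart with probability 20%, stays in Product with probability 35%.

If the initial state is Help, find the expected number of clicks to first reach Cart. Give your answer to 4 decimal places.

5.7831

Let t(s) be the expected number of clicks to first reach Cart from state s, with t(Cart) = 0. Conditioning on the first click:
t(Help) = 1 + 0.3·t(Help) + 0.55·t(Product)
t(Product) = 1 + 0.45·t(Help) + 0.35·t(Product)
Solving: t(Help) = 5.7831, t(Product) = 5.5422.
Expected clicks from Help to Cart: 5.7831.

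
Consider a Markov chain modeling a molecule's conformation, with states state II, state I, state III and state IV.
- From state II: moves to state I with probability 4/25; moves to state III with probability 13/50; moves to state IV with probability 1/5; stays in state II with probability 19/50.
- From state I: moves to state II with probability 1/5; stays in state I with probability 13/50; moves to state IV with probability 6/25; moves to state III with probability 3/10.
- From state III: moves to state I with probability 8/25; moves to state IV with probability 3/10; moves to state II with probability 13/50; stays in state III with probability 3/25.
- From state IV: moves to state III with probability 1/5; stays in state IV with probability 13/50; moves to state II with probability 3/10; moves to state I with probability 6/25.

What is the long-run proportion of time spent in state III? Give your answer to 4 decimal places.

Let the stationary distribution be π with π = πP and π_1 + π_2 + π_3 + π_4 = 1.
π_1 = 0.38·π_1 + 0.2·π_2 + 0.26·π_3 + 0.3·π_4
π_2 = 0.16·π_1 + 0.26·π_2 + 0.32·π_3 + 0.24·π_4
π_3 = 0.26·π_1 + 0.3·π_2 + 0.12·π_3 + 0.2·π_4
Solving with the normalization constraint gives π = (0.2903, 0.2394, 0.2235, 0.2467).
So the stationary probability of state III is 0.2235.

0.2235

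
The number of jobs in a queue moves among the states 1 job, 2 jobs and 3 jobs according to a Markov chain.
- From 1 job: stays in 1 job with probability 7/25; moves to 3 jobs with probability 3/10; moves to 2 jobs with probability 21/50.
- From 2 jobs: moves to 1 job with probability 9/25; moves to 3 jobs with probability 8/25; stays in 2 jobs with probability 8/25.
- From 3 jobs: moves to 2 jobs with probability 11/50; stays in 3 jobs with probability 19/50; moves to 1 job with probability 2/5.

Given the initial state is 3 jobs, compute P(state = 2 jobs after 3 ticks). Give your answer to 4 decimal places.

Propagate the distribution vector 3 ticks from 3 jobs.
After 0 ticks: (0.0000, 0.0000, 1.0000)
After 1 tick: (0.4000, 0.2200, 0.3800)
After 2 ticks: (0.3432, 0.3220, 0.3348)
After 3 ticks: (0.3459, 0.3208, 0.3332)
P(in 2 jobs after 3 ticks) = 0.3208

0.3208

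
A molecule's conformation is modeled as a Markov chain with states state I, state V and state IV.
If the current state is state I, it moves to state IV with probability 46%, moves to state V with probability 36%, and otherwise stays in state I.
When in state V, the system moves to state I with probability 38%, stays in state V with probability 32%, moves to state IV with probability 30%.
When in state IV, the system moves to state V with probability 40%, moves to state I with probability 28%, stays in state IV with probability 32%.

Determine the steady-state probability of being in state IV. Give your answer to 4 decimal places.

Let the stationary distribution be π with π = πP and π_1 + π_2 + π_3 = 1.
π_1 = 0.18·π_1 + 0.38·π_2 + 0.28·π_3
π_2 = 0.36·π_1 + 0.32·π_2 + 0.4·π_3
Solving with the normalization constraint gives π = (0.2872, 0.3597, 0.3530).
So the stationary probability of state IV is 0.3530.

0.3530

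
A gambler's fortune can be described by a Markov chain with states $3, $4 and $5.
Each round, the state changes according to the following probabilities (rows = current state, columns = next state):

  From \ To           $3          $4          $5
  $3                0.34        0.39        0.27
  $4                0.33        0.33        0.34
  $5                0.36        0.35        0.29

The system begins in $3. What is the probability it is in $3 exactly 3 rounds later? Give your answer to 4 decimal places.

Propagate the distribution vector 3 rounds from $3.
After 0 rounds: (1.0000, 0.0000, 0.0000)
After 1 round: (0.3400, 0.3900, 0.2700)
After 2 rounds: (0.3415, 0.3558, 0.3027)
After 3 rounds: (0.3425, 0.3565, 0.3010)
P(in $3 after 3 rounds) = 0.3425

0.3425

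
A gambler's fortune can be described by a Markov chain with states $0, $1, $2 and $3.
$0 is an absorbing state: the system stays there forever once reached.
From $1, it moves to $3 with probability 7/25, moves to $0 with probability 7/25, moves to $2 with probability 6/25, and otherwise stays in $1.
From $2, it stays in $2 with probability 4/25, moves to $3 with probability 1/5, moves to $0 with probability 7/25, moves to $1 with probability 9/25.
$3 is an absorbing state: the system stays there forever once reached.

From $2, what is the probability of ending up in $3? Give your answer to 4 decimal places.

0.4454

Let h(s) be the probability of absorption at $3 starting from transient state s. Then h($3) = 1 and h($0) = 0. By first-step analysis:
h($1) = 0.28·0 + 0.2·h($1) + 0.24·h($2) + 0.28·1
h($2) = 0.28·0 + 0.36·h($1) + 0.16·h($2) + 0.2·1
Solving: h($1) = 0.4836, h($2) = 0.4454.
Starting from $2, the probability is 0.4454.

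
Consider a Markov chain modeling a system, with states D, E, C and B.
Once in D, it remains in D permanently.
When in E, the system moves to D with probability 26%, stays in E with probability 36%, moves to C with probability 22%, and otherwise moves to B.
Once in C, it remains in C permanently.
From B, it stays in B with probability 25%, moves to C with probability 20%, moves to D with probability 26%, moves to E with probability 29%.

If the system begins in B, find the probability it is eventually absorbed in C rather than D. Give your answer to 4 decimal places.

0.4423

Let h(s) be the probability of absorption at C starting from transient state s. Then h(C) = 1 and h(D) = 0. By first-step analysis:
h(E) = 0.26·0 + 0.36·h(E) + 0.22·1 + 0.16·h(B)
h(B) = 0.26·0 + 0.29·h(E) + 0.2·1 + 0.25·h(B)
Solving: h(E) = 0.4543, h(B) = 0.4423.
Starting from B, the probability is 0.4423.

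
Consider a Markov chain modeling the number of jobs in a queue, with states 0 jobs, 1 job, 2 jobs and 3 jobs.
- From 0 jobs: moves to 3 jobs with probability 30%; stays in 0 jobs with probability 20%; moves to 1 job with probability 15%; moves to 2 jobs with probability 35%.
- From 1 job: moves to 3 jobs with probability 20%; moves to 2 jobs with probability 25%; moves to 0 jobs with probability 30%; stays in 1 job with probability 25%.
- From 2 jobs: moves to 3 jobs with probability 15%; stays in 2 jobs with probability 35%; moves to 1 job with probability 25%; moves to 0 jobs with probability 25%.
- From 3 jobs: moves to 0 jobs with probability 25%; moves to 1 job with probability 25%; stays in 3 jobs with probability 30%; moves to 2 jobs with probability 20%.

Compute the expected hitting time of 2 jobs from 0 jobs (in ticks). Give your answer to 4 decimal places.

3.4700

Let t(s) be the expected number of ticks to first reach 2 jobs from state s, with t(2 jobs) = 0. Conditioning on the first tick:
t(0 jobs) = 1 + 0.2·t(0 jobs) + 0.15·t(1 job) + 0.3·t(3 jobs)
t(1 job) = 1 + 0.3·t(0 jobs) + 0.25·t(1 job) + 0.2·t(3 jobs)
t(3 jobs) = 1 + 0.25·t(0 jobs) + 0.25·t(1 job) + 0.3·t(3 jobs)
Solving: t(0 jobs) = 3.4700, t(1 job) = 3.7941, t(3 jobs) = 4.0229.
Expected ticks from 0 jobs to 2 jobs: 3.4700.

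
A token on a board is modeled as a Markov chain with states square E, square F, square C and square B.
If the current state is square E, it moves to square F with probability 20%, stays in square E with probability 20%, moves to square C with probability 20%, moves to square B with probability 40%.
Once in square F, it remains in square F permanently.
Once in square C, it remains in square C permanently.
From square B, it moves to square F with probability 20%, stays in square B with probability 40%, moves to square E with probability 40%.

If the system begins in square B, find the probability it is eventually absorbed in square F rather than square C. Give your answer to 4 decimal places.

0.7500

Let h(s) be the probability of absorption at square F starting from transient state s. Then h(square F) = 1 and h(square C) = 0. By first-step analysis:
h(square E) = 0.2·h(square E) + 0.2·1 + 0.2·0 + 0.4·h(square B)
h(square B) = 0.4·h(square E) + 0.2·1 + 0.4·h(square B)
Solving: h(square E) = 0.6250, h(square B) = 0.7500.
Starting from square B, the probability is 0.7500.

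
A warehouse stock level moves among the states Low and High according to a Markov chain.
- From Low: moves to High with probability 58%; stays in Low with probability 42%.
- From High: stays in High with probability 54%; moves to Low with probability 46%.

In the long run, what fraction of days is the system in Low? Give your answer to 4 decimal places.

Let the stationary distribution be π with π = πP and π_1 + π_2 = 1.
π_1 = 0.42·π_1 + 0.46·π_2
Solving with the normalization constraint gives π = (0.4423, 0.5577).
So the stationary probability of Low is 0.4423.

0.4423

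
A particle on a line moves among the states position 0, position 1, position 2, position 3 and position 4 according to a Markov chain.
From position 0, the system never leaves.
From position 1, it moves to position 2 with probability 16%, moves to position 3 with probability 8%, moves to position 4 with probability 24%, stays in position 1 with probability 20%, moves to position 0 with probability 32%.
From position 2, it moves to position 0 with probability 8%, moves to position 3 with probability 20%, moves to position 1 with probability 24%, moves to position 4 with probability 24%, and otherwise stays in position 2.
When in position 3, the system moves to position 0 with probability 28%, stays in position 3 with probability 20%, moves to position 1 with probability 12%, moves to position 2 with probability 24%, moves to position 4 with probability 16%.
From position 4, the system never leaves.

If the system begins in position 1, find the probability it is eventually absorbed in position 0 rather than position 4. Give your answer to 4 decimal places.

Let h(s) be the probability of absorption at position 0 starting from transient state s. Then h(position 0) = 1 and h(position 4) = 0. By first-step analysis:
h(position 1) = 0.32·1 + 0.2·h(position 1) + 0.16·h(position 2) + 0.08·h(position 3) + 0.24·0
h(position 2) = 0.08·1 + 0.24·h(position 1) + 0.24·h(position 2) + 0.2·h(position 3) + 0.24·0
h(position 3) = 0.28·1 + 0.12·h(position 1) + 0.24·h(position 2) + 0.2·h(position 3) + 0.16·0
Solving: h(position 1) = 0.5403, h(position 2) = 0.4227, h(position 3) = 0.5579.
Starting from position 1, the probability is 0.5403.

0.5403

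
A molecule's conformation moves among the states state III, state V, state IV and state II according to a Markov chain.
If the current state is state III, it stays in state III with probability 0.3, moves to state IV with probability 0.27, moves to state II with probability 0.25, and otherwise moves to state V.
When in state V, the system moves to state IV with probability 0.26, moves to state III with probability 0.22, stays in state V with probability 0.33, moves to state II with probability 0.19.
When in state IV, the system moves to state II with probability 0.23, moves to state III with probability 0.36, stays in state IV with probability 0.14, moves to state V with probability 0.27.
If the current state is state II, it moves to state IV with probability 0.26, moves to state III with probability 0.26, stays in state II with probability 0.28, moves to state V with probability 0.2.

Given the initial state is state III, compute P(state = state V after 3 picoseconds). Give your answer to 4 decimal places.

0.2410

Propagate the distribution vector 3 picoseconds from state III.
After 0 picoseconds: (1.0000, 0.0000, 0.0000, 0.0000)
After 1 picosecond: (0.3000, 0.1800, 0.2700, 0.2500)
After 2 picoseconds: (0.2918, 0.2363, 0.2306, 0.2413)
After 3 picoseconds: (0.2853, 0.2410, 0.2352, 0.2384)
P(in state V after 3 picoseconds) = 0.2410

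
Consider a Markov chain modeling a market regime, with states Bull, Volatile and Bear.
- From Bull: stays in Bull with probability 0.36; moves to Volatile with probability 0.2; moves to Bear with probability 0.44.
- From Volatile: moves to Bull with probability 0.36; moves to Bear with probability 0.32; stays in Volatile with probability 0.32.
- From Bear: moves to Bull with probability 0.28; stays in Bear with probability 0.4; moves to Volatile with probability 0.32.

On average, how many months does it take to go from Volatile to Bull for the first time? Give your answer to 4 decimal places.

3.0105

Let t(s) be the expected number of months to first reach Bull from state s, with t(Bull) = 0. Conditioning on the first month:
t(Volatile) = 1 + 0.32·t(Volatile) + 0.32·t(Bear)
t(Bear) = 1 + 0.32·t(Volatile) + 0.4·t(Bear)
Solving: t(Volatile) = 3.0105, t(Bear) = 3.2723.
Expected months from Volatile to Bull: 3.0105.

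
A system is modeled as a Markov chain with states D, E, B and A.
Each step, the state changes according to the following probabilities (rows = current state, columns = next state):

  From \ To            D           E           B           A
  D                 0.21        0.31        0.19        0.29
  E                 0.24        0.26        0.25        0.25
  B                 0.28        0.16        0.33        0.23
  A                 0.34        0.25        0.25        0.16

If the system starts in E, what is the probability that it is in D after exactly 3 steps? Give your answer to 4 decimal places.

0.2654

Propagate the distribution vector 3 steps from E.
After 0 steps: (0.0000, 1.0000, 0.0000, 0.0000)
After 1 step: (0.2400, 0.2600, 0.2500, 0.2500)
After 2 steps: (0.2678, 0.2445, 0.2556, 0.2321)
After 3 steps: (0.2654, 0.2455, 0.2544, 0.2347)
P(in D after 3 steps) = 0.2654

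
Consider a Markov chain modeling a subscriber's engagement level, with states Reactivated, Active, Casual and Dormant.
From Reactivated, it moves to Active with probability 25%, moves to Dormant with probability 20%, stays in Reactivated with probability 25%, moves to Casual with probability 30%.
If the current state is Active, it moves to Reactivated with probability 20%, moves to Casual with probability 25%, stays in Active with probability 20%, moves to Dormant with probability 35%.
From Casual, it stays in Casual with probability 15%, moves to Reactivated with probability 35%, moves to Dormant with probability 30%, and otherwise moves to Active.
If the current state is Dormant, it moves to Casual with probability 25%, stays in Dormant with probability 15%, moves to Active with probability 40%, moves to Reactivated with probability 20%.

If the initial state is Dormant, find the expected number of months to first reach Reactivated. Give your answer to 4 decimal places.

4.2718

Let t(s) be the expected number of months to first reach Reactivated from state s, with t(Reactivated) = 0. Conditioning on the first month:
t(Active) = 1 + 0.2·t(Active) + 0.25·t(Casual) + 0.35·t(Dormant)
t(Casual) = 1 + 0.2·t(Active) + 0.15·t(Casual) + 0.3·t(Dormant)
t(Dormant) = 1 + 0.4·t(Active) + 0.25·t(Casual) + 0.15·t(Dormant)
Solving: t(Active) = 4.2718, t(Casual) = 3.6893, t(Dormant) = 4.2718.
Expected months from Dormant to Reactivated: 4.2718.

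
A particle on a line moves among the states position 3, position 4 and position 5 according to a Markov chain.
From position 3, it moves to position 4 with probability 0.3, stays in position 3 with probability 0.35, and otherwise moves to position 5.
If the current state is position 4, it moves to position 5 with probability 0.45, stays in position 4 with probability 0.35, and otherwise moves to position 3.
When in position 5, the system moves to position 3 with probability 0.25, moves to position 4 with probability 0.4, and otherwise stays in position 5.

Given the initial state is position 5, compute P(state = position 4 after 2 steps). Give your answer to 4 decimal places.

Sum over the intermediate state after 1 step:
P = P(position 5→position 3)·P(position 3→position 4) + P(position 5→position 4)·P(position 4→position 4) + P(position 5→position 5)·P(position 5→position 4)
  = 0.25×0.3 + 0.4×0.35 + 0.35×0.4
  = 0.0750 + 0.1400 + 0.1400 = 0.3550

0.3550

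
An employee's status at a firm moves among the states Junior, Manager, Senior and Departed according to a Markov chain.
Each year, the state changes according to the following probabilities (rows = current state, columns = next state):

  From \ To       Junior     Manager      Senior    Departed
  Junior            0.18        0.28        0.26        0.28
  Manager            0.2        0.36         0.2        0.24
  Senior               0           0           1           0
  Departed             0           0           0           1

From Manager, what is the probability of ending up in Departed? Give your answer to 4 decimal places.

Let h(s) be the probability of absorption at Departed starting from transient state s. Then h(Departed) = 1 and h(Senior) = 0. By first-step analysis:
h(Junior) = 0.18·h(Junior) + 0.28·h(Manager) + 0.26·0 + 0.28·1
h(Manager) = 0.2·h(Junior) + 0.36·h(Manager) + 0.2·0 + 0.24·1
Solving: h(Junior) = 0.5256, h(Manager) = 0.5392.
Starting from Manager, the probability is 0.5392.

0.5392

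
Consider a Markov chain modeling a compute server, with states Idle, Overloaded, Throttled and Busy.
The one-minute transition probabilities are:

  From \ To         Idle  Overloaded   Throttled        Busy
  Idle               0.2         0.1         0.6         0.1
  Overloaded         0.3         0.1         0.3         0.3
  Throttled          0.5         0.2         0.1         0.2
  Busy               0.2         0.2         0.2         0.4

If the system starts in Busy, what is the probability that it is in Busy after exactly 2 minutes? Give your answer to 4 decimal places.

0.2800

Propagate the distribution vector 2 minutes from Busy.
After 0 minutes: (0.0000, 0.0000, 0.0000, 1.0000)
After 1 minute: (0.2000, 0.2000, 0.2000, 0.4000)
After 2 minutes: (0.2800, 0.1600, 0.2800, 0.2800)
P(in Busy after 2 minutes) = 0.2800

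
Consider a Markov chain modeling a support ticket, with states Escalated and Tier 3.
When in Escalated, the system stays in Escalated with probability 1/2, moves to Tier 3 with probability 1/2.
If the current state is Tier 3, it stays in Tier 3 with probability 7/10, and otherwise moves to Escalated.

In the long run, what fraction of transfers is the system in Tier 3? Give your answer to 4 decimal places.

Let the stationary distribution be π with π = πP and π_1 + π_2 = 1.
π_1 = 0.5·π_1 + 0.3·π_2
Solving with the normalization constraint gives π = (0.3750, 0.6250).
So the stationary probability of Tier 3 is 0.6250.

0.6250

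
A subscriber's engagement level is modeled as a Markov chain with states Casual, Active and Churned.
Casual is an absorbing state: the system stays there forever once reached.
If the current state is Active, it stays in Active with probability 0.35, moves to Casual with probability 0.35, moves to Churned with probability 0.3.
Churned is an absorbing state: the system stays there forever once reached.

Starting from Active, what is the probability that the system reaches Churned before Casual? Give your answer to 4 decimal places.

Let h(s) be the probability of absorption at Churned starting from transient state s. Then h(Churned) = 1 and h(Casual) = 0. By first-step analysis:
h(Active) = 0.35·0 + 0.35·h(Active) + 0.3·1
Solving: h(Active) = 0.4615.
Starting from Active, the probability is 0.4615.

0.4615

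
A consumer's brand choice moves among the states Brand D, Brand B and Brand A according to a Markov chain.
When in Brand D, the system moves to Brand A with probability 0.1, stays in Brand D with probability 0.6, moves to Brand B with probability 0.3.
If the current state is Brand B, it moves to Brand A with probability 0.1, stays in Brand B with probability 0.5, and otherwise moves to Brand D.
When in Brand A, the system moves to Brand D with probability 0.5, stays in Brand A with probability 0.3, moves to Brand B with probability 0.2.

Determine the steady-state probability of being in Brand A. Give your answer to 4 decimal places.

0.1250

Let the stationary distribution be π with π = πP and π_1 + π_2 + π_3 = 1.
π_1 = 0.6·π_1 + 0.4·π_2 + 0.5·π_3
π_2 = 0.3·π_1 + 0.5·π_2 + 0.2·π_3
Solving with the normalization constraint gives π = (0.5156, 0.3594, 0.1250).
So the stationary probability of Brand A is 0.1250.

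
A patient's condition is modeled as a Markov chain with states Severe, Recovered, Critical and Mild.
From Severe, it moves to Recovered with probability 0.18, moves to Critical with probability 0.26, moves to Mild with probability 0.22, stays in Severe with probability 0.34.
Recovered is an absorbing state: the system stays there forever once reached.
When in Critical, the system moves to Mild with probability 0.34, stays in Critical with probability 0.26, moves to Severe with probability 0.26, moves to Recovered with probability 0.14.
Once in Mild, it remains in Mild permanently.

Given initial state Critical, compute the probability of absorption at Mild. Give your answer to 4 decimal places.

0.6692

Let h(s) be the probability of absorption at Mild starting from transient state s. Then h(Mild) = 1 and h(Recovered) = 0. By first-step analysis:
h(Severe) = 0.34·h(Severe) + 0.18·0 + 0.26·h(Critical) + 0.22·1
h(Critical) = 0.26·h(Severe) + 0.14·0 + 0.26·h(Critical) + 0.34·1
Solving: h(Severe) = 0.5970, h(Critical) = 0.6692.
Starting from Critical, the probability is 0.6692.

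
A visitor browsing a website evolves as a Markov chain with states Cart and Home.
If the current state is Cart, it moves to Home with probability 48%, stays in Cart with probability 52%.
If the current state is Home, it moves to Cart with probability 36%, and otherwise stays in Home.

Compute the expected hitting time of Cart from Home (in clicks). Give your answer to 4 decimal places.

Let t(s) be the expected number of clicks to first reach Cart from state s, with t(Cart) = 0. Conditioning on the first click:
t(Home) = 1 + 0.64·t(Home)
Solving: t(Home) = 2.7778.
Expected clicks from Home to Cart: 2.7778.

2.7778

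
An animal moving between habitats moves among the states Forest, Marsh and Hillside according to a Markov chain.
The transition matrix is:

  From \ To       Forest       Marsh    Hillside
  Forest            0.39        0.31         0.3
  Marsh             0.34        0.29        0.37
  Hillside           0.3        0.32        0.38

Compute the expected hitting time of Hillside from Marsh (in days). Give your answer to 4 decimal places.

2.8990

Let t(s) be the expected number of days to first reach Hillside from state s, with t(Hillside) = 0. Conditioning on the first day:
t(Forest) = 1 + 0.39·t(Forest) + 0.31·t(Marsh)
t(Marsh) = 1 + 0.34·t(Forest) + 0.29·t(Marsh)
Solving: t(Forest) = 3.1126, t(Marsh) = 2.8990.
Expected days from Marsh to Hillside: 2.8990.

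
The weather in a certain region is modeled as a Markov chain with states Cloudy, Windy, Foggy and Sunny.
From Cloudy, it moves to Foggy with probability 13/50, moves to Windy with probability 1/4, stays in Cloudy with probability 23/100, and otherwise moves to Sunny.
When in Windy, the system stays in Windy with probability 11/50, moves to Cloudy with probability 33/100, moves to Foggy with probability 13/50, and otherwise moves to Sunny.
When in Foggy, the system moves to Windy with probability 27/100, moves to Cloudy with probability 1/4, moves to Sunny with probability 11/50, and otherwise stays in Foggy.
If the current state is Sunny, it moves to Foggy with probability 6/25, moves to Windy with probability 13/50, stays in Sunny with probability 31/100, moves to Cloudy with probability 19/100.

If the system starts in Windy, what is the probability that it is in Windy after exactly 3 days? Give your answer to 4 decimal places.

0.2500

Propagate the distribution vector 3 days from Windy.
After 0 days: (0.0000, 1.0000, 0.0000, 0.0000)
After 1 day: (0.3300, 0.2200, 0.2600, 0.1900)
After 2 days: (0.2496, 0.2505, 0.2562, 0.2437)
After 3 days: (0.2504, 0.2500, 0.2551, 0.2444)
P(in Windy after 3 days) = 0.2500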